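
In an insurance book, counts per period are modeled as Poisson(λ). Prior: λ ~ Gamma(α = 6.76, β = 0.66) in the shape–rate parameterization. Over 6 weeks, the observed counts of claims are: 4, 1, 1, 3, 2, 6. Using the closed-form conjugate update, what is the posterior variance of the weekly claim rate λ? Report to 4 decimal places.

With a Gamma(shape α, rate β) prior, the Poisson likelihood is conjugate: the posterior is Gamma(α + ΣXᵢ, β + n).
Sum of counts S = 17 over n = 6 weeks.
Posterior: Gamma(α+S, β+n) = Gamma(6.76+17, 0.66+6) = Gamma(23.76, 6.66).
Var = α/β² = 23.76/6.66² = 0.5357.

0.5357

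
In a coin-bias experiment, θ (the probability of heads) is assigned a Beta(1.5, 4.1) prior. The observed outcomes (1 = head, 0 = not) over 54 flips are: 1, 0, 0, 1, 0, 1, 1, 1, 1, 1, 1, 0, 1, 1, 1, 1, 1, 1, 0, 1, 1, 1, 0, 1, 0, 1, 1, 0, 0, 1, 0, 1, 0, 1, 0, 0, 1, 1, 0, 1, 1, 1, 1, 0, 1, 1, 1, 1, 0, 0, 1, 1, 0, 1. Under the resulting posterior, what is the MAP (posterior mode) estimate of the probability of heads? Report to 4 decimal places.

The Beta prior is conjugate to a Binomial/Bernoulli likelihood; the update adds successes to α and failures to β.
Posterior: Beta(α+k, β+n−k) = Beta(1.5+36, 4.1+18) = Beta(37.5, 22.1).
Mode of Beta(a,b) for a,b>1 is (a−1)/(a+b−2) = 36.5/57.6 = 0.6337.

0.6337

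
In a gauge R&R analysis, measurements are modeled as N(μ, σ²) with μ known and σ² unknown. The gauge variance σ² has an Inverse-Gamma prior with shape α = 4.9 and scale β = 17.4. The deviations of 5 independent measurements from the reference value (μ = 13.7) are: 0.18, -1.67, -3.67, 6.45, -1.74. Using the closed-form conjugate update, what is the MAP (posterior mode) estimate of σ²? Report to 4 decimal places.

5.6976

With known mean μ and an Inverse-Gamma(α, β) prior on σ², the Normal likelihood is conjugate: posterior is Inv-Gamma(α + n/2, β + Σ(xᵢ−μ)²/2).
Σ(xᵢ−μ)² = (0.18)² + (-1.67)² + (-3.67)² + (6.45)² + (-1.74)² = 60.9203.
Posterior: Inv-Gamma(4.9 + 5/2, 17.4 + 60.9203/2) = Inv-Gamma(7.40, 47.86015).
Mode = β/(α+1) = 47.86015/8.40 = 5.6976.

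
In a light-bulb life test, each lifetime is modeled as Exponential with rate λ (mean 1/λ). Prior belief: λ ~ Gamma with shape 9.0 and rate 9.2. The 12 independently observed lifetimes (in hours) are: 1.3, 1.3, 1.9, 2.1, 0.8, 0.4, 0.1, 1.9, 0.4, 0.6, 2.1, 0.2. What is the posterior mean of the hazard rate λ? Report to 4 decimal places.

0.9417

With a Gamma(shape α, rate β) prior on the exponential rate λ, the posterior after n observations with total T = Σxᵢ is Gamma(α+n, β+T).
Sum of observations T = 13.1 hours; n = 12.
Posterior: Gamma(9.0+12, 9.2+13.1) = Gamma(21.0, 22.3).
Posterior mean of λ = α/β = 21.0/22.3 = 0.9417.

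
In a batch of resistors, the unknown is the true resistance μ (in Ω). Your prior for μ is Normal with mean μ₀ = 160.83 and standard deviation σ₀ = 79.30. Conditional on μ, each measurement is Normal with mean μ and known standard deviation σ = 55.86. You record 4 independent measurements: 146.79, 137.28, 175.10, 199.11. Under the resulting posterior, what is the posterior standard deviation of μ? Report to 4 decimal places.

For Normal data with known variance σ², a Normal(μ₀, σ₀²) prior on μ is conjugate. Posterior precision = 1/σ₀² + n/σ²; posterior mean is the precision-weighted average of μ₀ and x̄.
σ₀² = 79.30² = 6288.49, σ² = 55.86² = 3120.3396; σ² + n·σ₀² = 3120.3396 + 4·6288.49 = 28274.2996.
Posterior precision = 1/σ₀² + n/σ² = 1/6288.49 + 4/3120.3396 = (σ² + n·σ₀²)/(σ₀²σ²) = 28274.2996/(6288.49·3120.3396); posterior variance σₙ² = σ₀²σ²/(σ² + n·σ₀²) = 6288.49·3120.3396/28274.2996 = 693.995064.
Posterior SD = √σₙ² = √(6288.49·3120.3396/28274.2996) = 26.3438.

26.3438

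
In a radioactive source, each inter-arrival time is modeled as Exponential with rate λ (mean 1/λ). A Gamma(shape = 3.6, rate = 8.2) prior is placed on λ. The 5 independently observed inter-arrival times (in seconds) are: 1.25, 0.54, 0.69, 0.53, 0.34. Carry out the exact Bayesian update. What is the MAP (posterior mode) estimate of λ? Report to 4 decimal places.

With a Gamma(shape α, rate β) prior on the exponential rate λ, the posterior after n observations with total T = Σxᵢ is Gamma(α+n, β+T).
Sum of observations T = 3.35 seconds; n = 5.
Posterior: Gamma(3.6+5, 8.2+3.35) = Gamma(8.6, 11.55).
Mode = (α−1)/β = 0.6580.

0.6580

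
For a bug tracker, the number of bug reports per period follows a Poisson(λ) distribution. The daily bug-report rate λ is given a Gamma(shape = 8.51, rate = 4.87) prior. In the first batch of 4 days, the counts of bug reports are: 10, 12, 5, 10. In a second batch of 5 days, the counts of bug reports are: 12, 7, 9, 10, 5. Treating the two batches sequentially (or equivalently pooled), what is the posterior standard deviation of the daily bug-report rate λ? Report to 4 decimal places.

0.6783

With a Gamma(shape α, rate β) prior, the Poisson likelihood is conjugate: the posterior is Gamma(α + ΣXᵢ, β + n).
Batch 1: sum of counts S = 37 over n = 4 days.
After batch 1: Gamma(α+S, β+n) = Gamma(8.51+37, 4.87+4) = Gamma(45.51, 8.87).
Batch 2: sum of counts S = 43 over n = 5 days.
After batch 2: Gamma(α+S, β+n) = Gamma(45.51+43, 8.87+5) = Gamma(88.51, 13.87).
SD = √α/β = √88.51/13.87 = 0.6783.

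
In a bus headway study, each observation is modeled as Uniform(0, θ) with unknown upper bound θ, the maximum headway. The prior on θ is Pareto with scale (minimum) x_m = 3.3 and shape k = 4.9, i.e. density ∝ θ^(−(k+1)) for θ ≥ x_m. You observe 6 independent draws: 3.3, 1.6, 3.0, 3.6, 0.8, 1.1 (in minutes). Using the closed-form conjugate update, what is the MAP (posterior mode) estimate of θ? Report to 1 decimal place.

A Pareto(scale x_m, shape k) prior on the upper bound θ of Uniform(0, θ) is conjugate: posterior is Pareto(max(x_m, max xᵢ), k + n).
Sample maximum = 3.6; prior scale x_m = 3.3 → posterior scale = max = 3.6.
Posterior shape = 4.9 + 6 = 10.9.
The Pareto density is decreasing on [x_m, ∞), so the mode is x_m = 3.6.

3.6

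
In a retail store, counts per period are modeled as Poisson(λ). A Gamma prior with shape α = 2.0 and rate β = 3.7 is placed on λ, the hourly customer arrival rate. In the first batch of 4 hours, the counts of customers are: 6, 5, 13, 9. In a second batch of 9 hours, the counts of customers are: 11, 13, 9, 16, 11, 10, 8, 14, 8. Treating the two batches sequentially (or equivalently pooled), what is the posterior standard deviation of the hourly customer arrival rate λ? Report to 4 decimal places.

With a Gamma(shape α, rate β) prior, the Poisson likelihood is conjugate: the posterior is Gamma(α + ΣXᵢ, β + n).
Batch 1: sum of counts S = 33 over n = 4 hours.
After batch 1: Gamma(α+S, β+n) = Gamma(2.0+33, 3.7+4) = Gamma(35.0, 7.7).
Batch 2: sum of counts S = 100 over n = 9 hours.
After batch 2: Gamma(α+S, β+n) = Gamma(35.0+100, 7.7+9) = Gamma(135.0, 16.7).
SD = √α/β = √135.0/16.7 = 0.6957.

0.6957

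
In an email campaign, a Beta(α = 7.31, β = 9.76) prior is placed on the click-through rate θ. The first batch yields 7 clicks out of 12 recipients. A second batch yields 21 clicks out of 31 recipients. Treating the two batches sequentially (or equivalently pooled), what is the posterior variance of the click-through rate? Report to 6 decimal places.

0.003967

The Beta prior is conjugate to a Binomial/Bernoulli likelihood; the update adds successes to α and failures to β.
After batch 1: Beta(7.31+7, 9.76+5) = Beta(14.31, 14.76).
After batch 2: Beta(14.31+21, 14.76+10) = Beta(35.31, 24.76).
Var = αβ/((α+β)²(α+β+1)) = 35.31·24.76/(60.07²·61.07) = 0.003967.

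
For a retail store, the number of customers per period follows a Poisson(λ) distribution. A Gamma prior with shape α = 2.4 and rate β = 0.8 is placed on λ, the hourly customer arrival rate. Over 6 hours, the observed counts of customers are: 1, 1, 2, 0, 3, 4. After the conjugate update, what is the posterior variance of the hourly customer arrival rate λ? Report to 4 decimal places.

0.2898

With a Gamma(shape α, rate β) prior, the Poisson likelihood is conjugate: the posterior is Gamma(α + ΣXᵢ, β + n).
Sum of counts S = 11 over n = 6 hours.
Posterior: Gamma(α+S, β+n) = Gamma(2.4+11, 0.8+6) = Gamma(13.4, 6.8).
Var = α/β² = 13.4/6.8² = 0.2898.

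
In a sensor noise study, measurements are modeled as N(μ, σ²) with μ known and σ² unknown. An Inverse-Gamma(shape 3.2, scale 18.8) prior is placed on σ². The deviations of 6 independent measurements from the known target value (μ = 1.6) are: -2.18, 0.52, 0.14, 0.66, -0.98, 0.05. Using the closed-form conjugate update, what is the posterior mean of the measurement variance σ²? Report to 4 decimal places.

With known mean μ and an Inverse-Gamma(α, β) prior on σ², the Normal likelihood is conjugate: posterior is Inv-Gamma(α + n/2, β + Σ(xᵢ−μ)²/2).
Σ(xᵢ−μ)² = (-2.18)² + (0.52)² + (0.14)² + (0.66)² + (-0.98)² + (0.05)² = 6.4409.
Posterior: Inv-Gamma(3.2 + 6/2, 18.8 + 6.4409/2) = Inv-Gamma(6.20, 22.02045).
E[σ²|data] = β/(α−1) = 22.02045/5.20 = 4.2347.

4.2347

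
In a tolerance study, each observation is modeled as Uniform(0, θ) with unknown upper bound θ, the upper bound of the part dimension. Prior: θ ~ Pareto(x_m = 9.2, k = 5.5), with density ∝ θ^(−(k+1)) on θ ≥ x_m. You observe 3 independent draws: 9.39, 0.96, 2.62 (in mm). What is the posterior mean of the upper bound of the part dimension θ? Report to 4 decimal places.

A Pareto(scale x_m, shape k) prior on the upper bound θ of Uniform(0, θ) is conjugate: posterior is Pareto(max(x_m, max xᵢ), k + n).
Sample maximum = 9.39; prior scale x_m = 9.2 → posterior scale = max = 9.39.
Posterior shape = 5.5 + 3 = 8.5.
E[θ|data] = k·x_m/(k−1) = 8.5·9.39/7.5 = 10.6420.

10.6420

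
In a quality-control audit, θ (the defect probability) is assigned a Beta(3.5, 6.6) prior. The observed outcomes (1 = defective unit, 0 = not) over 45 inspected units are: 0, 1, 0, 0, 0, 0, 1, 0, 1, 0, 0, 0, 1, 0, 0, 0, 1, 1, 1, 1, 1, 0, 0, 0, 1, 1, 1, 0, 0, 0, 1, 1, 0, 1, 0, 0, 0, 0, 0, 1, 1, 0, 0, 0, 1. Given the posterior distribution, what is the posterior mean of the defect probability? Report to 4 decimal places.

0.3902

The Beta prior is conjugate to a Binomial/Bernoulli likelihood; the update adds successes to α and failures to β.
Posterior: Beta(α+k, β+n−k) = Beta(3.5+18, 6.6+27) = Beta(21.5, 33.6).
Posterior mean = α/(α+β) = 21.5/55.1 = 0.3902.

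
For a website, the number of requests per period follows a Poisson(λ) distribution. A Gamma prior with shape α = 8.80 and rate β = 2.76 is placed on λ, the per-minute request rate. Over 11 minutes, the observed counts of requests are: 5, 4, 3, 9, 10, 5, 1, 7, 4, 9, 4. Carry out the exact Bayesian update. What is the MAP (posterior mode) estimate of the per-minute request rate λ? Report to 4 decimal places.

With a Gamma(shape α, rate β) prior, the Poisson likelihood is conjugate: the posterior is Gamma(α + ΣXᵢ, β + n).
Sum of counts S = 61 over n = 11 minutes.
Posterior: Gamma(α+S, β+n) = Gamma(8.80+61, 2.76+11) = Gamma(69.80, 13.76).
Mode of Gamma(α,β) for α≥1 is (α−1)/β = 68.80/13.76 = 5.0000.

5.0000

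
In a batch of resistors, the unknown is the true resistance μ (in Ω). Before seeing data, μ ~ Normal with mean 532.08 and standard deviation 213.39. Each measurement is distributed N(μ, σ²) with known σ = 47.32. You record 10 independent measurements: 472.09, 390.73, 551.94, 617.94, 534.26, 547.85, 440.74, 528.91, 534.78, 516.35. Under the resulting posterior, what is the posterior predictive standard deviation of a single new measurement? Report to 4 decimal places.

For Normal data with known variance σ², a Normal(μ₀, σ₀²) prior on μ is conjugate. Posterior precision = 1/σ₀² + n/σ²; posterior mean is the precision-weighted average of μ₀ and x̄.
σ₀² = 213.39² = 45535.2921, σ² = 47.32² = 2239.1824; σ² + n·σ₀² = 2239.1824 + 10·45535.2921 = 457592.1034.
Posterior precision = 1/σ₀² + n/σ² = 1/45535.2921 + 10/2239.1824 = (σ² + n·σ₀²)/(σ₀²σ²) = 457592.1034/(45535.2921·2239.1824); posterior variance σₙ² = σ₀²σ²/(σ² + n·σ₀²) = 45535.2921·2239.1824/457592.1034 = 222.822518.
Predictive variance for one new observation = σₙ² + σ² = 45535.2921·2239.1824/457592.1034 + 2239.1824 = σ²·(σ₀² + 457592.1034)/457592.1034 = 2239.1824·503127.3955/457592.1034 = 2462.004918; SD = √(2239.1824·503127.3955/457592.1034) = 49.6186.

49.6186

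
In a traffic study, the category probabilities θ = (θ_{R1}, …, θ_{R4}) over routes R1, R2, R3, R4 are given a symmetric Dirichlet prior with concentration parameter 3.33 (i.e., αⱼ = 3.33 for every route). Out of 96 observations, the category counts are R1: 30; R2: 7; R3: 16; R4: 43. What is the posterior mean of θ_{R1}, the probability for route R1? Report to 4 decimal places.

The Dirichlet prior is conjugate to the Multinomial likelihood: each posterior αⱼ = prior αⱼ + observed count nⱼ.
Posterior concentration: (33.33, 10.33, 19.33, 46.33), total = 109.32.
E[θ_{R1}|data] = α_{R1}/Σα = 33.33/109.32 = 0.3049.

0.3049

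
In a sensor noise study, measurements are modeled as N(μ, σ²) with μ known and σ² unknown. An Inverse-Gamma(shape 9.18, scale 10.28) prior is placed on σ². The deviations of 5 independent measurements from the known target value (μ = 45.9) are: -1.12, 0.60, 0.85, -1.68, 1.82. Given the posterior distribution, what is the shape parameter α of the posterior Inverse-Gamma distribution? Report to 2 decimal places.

11.68

With known mean μ and an Inverse-Gamma(α, β) prior on σ², the Normal likelihood is conjugate: posterior is Inv-Gamma(α + n/2, β + Σ(xᵢ−μ)²/2).
Σ(xᵢ−μ)² = (-1.12)² + (0.60)² + (0.85)² + (-1.68)² + (1.82)² = 8.4717.
Posterior: Inv-Gamma(9.18 + 5/2, 10.28 + 8.4717/2) = Inv-Gamma(11.68, 14.51585).
Posterior α = 11.68.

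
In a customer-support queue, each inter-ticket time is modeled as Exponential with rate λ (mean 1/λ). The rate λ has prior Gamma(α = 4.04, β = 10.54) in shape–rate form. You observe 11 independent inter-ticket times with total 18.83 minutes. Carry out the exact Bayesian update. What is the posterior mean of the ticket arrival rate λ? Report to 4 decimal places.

0.5121

With a Gamma(shape α, rate β) prior on the exponential rate λ, the posterior after n observations with total T = Σxᵢ is Gamma(α+n, β+T).
Posterior: Gamma(4.04+11, 10.54+18.83) = Gamma(15.04, 29.37).
Posterior mean of λ = α/β = 15.04/29.37 = 0.5121.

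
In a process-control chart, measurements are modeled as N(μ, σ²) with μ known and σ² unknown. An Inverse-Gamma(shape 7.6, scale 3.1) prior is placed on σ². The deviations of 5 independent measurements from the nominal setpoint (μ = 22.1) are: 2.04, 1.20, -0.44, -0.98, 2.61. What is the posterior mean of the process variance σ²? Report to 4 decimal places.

With known mean μ and an Inverse-Gamma(α, β) prior on σ², the Normal likelihood is conjugate: posterior is Inv-Gamma(α + n/2, β + Σ(xᵢ−μ)²/2).
Σ(xᵢ−μ)² = (2.04)² + (1.20)² + (-0.44)² + (-0.98)² + (2.61)² = 13.5677.
Posterior: Inv-Gamma(7.6 + 5/2, 3.1 + 13.5677/2) = Inv-Gamma(10.10, 9.88385).
E[σ²|data] = β/(α−1) = 9.88385/9.10 = 1.0861.

1.0861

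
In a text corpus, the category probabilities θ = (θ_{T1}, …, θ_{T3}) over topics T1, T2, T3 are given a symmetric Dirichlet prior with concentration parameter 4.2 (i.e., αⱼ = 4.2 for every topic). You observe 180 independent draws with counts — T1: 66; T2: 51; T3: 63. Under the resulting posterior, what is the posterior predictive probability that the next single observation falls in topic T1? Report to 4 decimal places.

0.3645

The Dirichlet prior is conjugate to the Multinomial likelihood: each posterior αⱼ = prior αⱼ + observed count nⱼ.
Posterior concentration: (70.2, 55.2, 67.2), total = 192.6.
P(next = T1 | data) = α_{T1}/Σα = 0.3645.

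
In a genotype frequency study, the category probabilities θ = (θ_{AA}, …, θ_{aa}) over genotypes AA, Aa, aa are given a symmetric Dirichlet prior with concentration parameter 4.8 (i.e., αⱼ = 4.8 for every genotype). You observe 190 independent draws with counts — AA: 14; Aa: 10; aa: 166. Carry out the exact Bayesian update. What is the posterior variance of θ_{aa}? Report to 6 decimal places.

The Dirichlet prior is conjugate to the Multinomial likelihood: each posterior αⱼ = prior αⱼ + observed count nⱼ.
Posterior concentration: (18.8, 14.8, 170.8), total = 204.4.
Var[θ_j] = α_j(Σα−α_j)/((Σα)²(Σα+1)) = 170.8·33.6/(204.4²·205.4) = 0.000669.

0.000669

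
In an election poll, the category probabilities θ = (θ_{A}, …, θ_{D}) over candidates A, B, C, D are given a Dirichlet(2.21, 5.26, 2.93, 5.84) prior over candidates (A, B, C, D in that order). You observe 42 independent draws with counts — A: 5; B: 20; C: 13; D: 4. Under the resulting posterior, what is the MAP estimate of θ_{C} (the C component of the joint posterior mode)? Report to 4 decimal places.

0.2753

The Dirichlet prior is conjugate to the Multinomial likelihood: each posterior αⱼ = prior αⱼ + observed count nⱼ.
Posterior concentration: (7.21, 25.26, 15.93, 9.84), total = 58.24.
Joint mode component: (α_{C}−1)/(Σα−K) = 14.93/54.24 = 0.2753.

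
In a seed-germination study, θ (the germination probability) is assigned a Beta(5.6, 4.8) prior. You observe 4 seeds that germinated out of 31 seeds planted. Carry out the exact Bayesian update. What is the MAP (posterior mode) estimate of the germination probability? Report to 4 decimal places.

0.2183

The Beta prior is conjugate to a Binomial/Bernoulli likelihood; the update adds successes to α and failures to β.
Posterior: Beta(α+k, β+n−k) = Beta(5.6+4, 4.8+27) = Beta(9.6, 31.8).
Mode of Beta(a,b) for a,b>1 is (a−1)/(a+b−2) = 8.6/39.4 = 0.2183.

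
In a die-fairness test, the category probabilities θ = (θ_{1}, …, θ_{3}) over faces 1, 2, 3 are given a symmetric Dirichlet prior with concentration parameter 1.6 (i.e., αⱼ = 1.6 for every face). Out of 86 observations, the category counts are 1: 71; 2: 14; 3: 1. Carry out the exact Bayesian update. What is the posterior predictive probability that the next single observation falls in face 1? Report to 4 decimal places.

The Dirichlet prior is conjugate to the Multinomial likelihood: each posterior αⱼ = prior αⱼ + observed count nⱼ.
Posterior concentration: (72.6, 15.6, 2.6), total = 90.8.
P(next = 1 | data) = α_{1}/Σα = 0.7996.

0.7996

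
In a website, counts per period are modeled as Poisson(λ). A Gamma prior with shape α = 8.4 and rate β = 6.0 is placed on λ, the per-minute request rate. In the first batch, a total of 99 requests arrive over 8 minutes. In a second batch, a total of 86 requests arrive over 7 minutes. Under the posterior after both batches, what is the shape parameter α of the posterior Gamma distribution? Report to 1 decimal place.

193.4

With a Gamma(shape α, rate β) prior, the Poisson likelihood is conjugate: the posterior is Gamma(α + ΣXᵢ, β + n).
After batch 1: Gamma(α+S, β+n) = Gamma(8.4+99, 6.0+8) = Gamma(107.4, 14.0).
After batch 2: Gamma(α+S, β+n) = Gamma(107.4+86, 14.0+7) = Gamma(193.4, 21.0).
Posterior α = 193.4.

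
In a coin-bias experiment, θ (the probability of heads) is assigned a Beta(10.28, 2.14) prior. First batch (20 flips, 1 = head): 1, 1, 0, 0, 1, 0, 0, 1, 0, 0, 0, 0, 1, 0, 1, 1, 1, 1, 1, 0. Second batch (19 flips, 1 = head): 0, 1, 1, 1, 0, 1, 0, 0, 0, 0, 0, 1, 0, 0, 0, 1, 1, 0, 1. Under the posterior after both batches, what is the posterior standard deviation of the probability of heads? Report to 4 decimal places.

0.0687

The Beta prior is conjugate to a Binomial/Bernoulli likelihood; the update adds successes to α and failures to β.
After batch 1: Beta(10.28+10, 2.14+10) = Beta(20.28, 12.14).
After batch 2: Beta(20.28+8, 12.14+11) = Beta(28.28, 23.14).
Var = αβ/((α+β)²(α+β+1)) = 28.28·23.14/(51.42²·52.42) = 0.00472152; SD = √0.00472152 = 0.0687.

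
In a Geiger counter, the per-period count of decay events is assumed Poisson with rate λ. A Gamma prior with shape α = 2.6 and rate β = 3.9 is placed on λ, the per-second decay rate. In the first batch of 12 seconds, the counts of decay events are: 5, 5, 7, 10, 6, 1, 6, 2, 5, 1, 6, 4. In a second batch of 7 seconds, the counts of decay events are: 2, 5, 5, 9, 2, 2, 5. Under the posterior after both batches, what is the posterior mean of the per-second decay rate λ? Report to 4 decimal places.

With a Gamma(shape α, rate β) prior, the Poisson likelihood is conjugate: the posterior is Gamma(α + ΣXᵢ, β + n).
Batch 1: sum of counts S = 58 over n = 12 seconds.
After batch 1: Gamma(α+S, β+n) = Gamma(2.6+58, 3.9+12) = Gamma(60.6, 15.9).
Batch 2: sum of counts S = 30 over n = 7 seconds.
After batch 2: Gamma(α+S, β+n) = Gamma(60.6+30, 15.9+7) = Gamma(90.6, 22.9).
Posterior mean = α/β = 90.6/22.9 = 3.9563.

3.9563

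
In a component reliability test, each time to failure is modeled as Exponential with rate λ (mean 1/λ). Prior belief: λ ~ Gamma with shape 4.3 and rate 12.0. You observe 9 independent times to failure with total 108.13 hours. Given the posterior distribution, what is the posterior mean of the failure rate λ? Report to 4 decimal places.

0.1107

With a Gamma(shape α, rate β) prior on the exponential rate λ, the posterior after n observations with total T = Σxᵢ is Gamma(α+n, β+T).
Posterior: Gamma(4.3+9, 12.0+108.13) = Gamma(13.3, 120.13).
Posterior mean of λ = α/β = 13.3/120.13 = 0.1107.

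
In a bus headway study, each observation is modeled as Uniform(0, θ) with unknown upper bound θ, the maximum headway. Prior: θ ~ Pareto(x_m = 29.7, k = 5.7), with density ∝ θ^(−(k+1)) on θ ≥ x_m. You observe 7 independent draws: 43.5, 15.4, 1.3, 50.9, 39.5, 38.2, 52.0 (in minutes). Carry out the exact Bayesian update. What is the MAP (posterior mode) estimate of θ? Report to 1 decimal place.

52.0

A Pareto(scale x_m, shape k) prior on the upper bound θ of Uniform(0, θ) is conjugate: posterior is Pareto(max(x_m, max xᵢ), k + n).
Sample maximum = 52.0; prior scale x_m = 29.7 → posterior scale = max = 52.0.
Posterior shape = 5.7 + 7 = 12.7.
The Pareto density is decreasing on [x_m, ∞), so the mode is x_m = 52.0.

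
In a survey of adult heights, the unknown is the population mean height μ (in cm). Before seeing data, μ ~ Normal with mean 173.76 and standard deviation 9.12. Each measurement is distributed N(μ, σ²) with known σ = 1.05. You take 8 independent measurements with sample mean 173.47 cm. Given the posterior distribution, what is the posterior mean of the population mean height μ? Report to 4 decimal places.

173.4705

For Normal data with known variance σ², a Normal(μ₀, σ₀²) prior on μ is conjugate. Posterior precision = 1/σ₀² + n/σ²; posterior mean is the precision-weighted average of μ₀ and x̄.
n·x̄ = 8·173.47 = 1387.76.
σ₀² = 9.12² = 83.1744, σ² = 1.05² = 1.1025; σ² + n·σ₀² = 1.1025 + 8·83.1744 = 666.4977.
Posterior mean = (μ₀/σ₀² + n·x̄/σ²)/(1/σ₀² + n/σ²) = (σ²·μ₀ + σ₀²·n·x̄)/(σ² + n·σ₀²) = (1.1025·173.76 + 83.1744·1387.76)/666.4977 = 115617.675744/666.4977 = 173.4705.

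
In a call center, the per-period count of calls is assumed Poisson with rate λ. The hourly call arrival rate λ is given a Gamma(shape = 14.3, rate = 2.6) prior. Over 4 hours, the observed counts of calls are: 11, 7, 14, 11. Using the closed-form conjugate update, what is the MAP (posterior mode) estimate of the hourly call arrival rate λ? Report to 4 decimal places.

8.5303

With a Gamma(shape α, rate β) prior, the Poisson likelihood is conjugate: the posterior is Gamma(α + ΣXᵢ, β + n).
Sum of counts S = 43 over n = 4 hours.
Posterior: Gamma(α+S, β+n) = Gamma(14.3+43, 2.6+4) = Gamma(57.3, 6.6).
Mode of Gamma(α,β) for α≥1 is (α−1)/β = 56.3/6.6 = 8.5303.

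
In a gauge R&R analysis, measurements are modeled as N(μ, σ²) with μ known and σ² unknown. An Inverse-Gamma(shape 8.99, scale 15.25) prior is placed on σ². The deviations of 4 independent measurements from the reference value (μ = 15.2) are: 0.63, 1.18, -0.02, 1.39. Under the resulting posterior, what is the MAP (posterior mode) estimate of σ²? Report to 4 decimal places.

With known mean μ and an Inverse-Gamma(α, β) prior on σ², the Normal likelihood is conjugate: posterior is Inv-Gamma(α + n/2, β + Σ(xᵢ−μ)²/2).
Σ(xᵢ−μ)² = (0.63)² + (1.18)² + (-0.02)² + (1.39)² = 3.7218.
Posterior: Inv-Gamma(8.99 + 4/2, 15.25 + 3.7218/2) = Inv-Gamma(10.99, 17.11090).
Mode = β/(α+1) = 17.11090/11.99 = 1.4271.

1.4271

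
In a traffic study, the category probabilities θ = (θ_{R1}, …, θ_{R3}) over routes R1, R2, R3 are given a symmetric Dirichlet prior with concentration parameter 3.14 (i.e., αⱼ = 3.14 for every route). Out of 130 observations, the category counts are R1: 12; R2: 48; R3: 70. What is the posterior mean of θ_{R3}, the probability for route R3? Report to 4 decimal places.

0.5246

The Dirichlet prior is conjugate to the Multinomial likelihood: each posterior αⱼ = prior αⱼ + observed count nⱼ.
Posterior concentration: (15.14, 51.14, 73.14), total = 139.42.
E[θ_{R3}|data] = α_{R3}/Σα = 73.14/139.42 = 0.5246.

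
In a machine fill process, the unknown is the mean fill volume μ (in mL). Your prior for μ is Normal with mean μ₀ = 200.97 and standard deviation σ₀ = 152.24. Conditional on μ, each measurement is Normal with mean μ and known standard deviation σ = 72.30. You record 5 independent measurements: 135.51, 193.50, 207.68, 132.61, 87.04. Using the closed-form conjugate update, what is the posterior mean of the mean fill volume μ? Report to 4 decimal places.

153.4132

For Normal data with known variance σ², a Normal(μ₀, σ₀²) prior on μ is conjugate. Posterior precision = 1/σ₀² + n/σ²; posterior mean is the precision-weighted average of μ₀ and x̄.
Σxᵢ = 135.51 + 193.50 + 207.68 + 132.61 + 87.04 = 756.34, so n·x̄ = 756.34.
σ₀² = 152.24² = 23177.0176, σ² = 72.30² = 5227.29; σ² + n·σ₀² = 5227.29 + 5·23177.0176 = 121112.378.
Posterior mean = (μ₀/σ₀² + n·x̄/σ²)/(1/σ₀² + n/σ²) = (σ²·μ₀ + σ₀²·n·x̄)/(σ² + n·σ₀²) = (5227.29·200.97 + 23177.0176·756.34)/121112.378 = 18580233.962884/121112.378 = 153.4132.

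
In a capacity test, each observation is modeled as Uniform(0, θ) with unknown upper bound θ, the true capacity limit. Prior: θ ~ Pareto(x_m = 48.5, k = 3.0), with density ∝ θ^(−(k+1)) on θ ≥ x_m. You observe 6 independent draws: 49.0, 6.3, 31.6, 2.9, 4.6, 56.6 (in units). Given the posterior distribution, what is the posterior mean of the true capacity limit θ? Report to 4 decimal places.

63.6750

A Pareto(scale x_m, shape k) prior on the upper bound θ of Uniform(0, θ) is conjugate: posterior is Pareto(max(x_m, max xᵢ), k + n).
Sample maximum = 56.6; prior scale x_m = 48.5 → posterior scale = max = 56.6.
Posterior shape = 3.0 + 6 = 9.0.
E[θ|data] = k·x_m/(k−1) = 9.0·56.6/8.0 = 63.6750.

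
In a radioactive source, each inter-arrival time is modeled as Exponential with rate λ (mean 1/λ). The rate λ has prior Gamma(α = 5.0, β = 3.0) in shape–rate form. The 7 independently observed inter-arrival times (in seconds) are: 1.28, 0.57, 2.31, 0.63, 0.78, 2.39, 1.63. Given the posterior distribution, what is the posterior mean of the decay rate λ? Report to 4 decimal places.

With a Gamma(shape α, rate β) prior on the exponential rate λ, the posterior after n observations with total T = Σxᵢ is Gamma(α+n, β+T).
Sum of observations T = 9.59 seconds; n = 7.
Posterior: Gamma(5.0+7, 3.0+9.59) = Gamma(12.0, 12.59).
Posterior mean of λ = α/β = 12.0/12.59 = 0.9531.

0.9531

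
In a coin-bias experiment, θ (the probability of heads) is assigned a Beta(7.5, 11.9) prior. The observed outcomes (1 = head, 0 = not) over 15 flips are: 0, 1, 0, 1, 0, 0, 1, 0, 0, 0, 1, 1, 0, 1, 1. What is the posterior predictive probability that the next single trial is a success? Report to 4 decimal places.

The Beta prior is conjugate to a Binomial/Bernoulli likelihood; the update adds successes to α and failures to β.
Posterior: Beta(α+k, β+n−k) = Beta(7.5+7, 11.9+8) = Beta(14.5, 19.9).
For a single future Bernoulli trial, P(success | data) = α/(α+β) = 0.4215.

0.4215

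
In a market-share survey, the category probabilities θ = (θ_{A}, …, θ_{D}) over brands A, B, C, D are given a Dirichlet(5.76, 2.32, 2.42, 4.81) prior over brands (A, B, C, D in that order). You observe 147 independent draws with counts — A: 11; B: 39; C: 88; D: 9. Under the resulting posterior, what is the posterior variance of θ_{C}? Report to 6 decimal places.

The Dirichlet prior is conjugate to the Multinomial likelihood: each posterior αⱼ = prior αⱼ + observed count nⱼ.
Posterior concentration: (16.76, 41.32, 90.42, 13.81), total = 162.31.
Var[θ_j] = α_j(Σα−α_j)/((Σα)²(Σα+1)) = 90.42·71.89/(162.31²·163.31) = 0.001511.

0.001511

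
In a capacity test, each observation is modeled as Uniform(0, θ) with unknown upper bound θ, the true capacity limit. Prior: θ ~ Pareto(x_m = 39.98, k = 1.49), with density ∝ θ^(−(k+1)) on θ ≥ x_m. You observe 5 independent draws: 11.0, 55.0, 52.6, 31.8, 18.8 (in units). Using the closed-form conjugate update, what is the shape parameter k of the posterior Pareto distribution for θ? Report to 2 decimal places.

A Pareto(scale x_m, shape k) prior on the upper bound θ of Uniform(0, θ) is conjugate: posterior is Pareto(max(x_m, max xᵢ), k + n).
Sample maximum = 55.0; prior scale x_m = 39.98 → posterior scale = max = 55.00.
Posterior shape = 1.49 + 5 = 6.49.
Posterior shape k = 6.49.

6.49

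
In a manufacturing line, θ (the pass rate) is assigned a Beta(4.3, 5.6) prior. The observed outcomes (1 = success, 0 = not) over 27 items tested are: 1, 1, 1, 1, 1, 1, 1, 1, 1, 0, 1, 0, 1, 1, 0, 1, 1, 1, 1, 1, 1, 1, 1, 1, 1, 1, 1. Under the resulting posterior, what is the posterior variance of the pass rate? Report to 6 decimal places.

The Beta prior is conjugate to a Binomial/Bernoulli likelihood; the update adds successes to α and failures to β.
Posterior: Beta(α+k, β+n−k) = Beta(4.3+24, 5.6+3) = Beta(28.3, 8.6).
Var = αβ/((α+β)²(α+β+1)) = 28.3·8.6/(36.9²·37.9) = 0.004716.

0.004716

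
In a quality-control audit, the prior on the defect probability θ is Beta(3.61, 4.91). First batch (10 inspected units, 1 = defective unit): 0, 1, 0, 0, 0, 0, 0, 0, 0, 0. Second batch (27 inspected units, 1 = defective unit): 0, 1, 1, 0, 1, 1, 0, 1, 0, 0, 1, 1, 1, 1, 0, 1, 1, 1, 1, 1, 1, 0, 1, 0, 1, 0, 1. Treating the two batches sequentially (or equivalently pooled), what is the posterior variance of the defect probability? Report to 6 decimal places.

The Beta prior is conjugate to a Binomial/Bernoulli likelihood; the update adds successes to α and failures to β.
After batch 1: Beta(3.61+1, 4.91+9) = Beta(4.61, 13.91).
After batch 2: Beta(4.61+18, 13.91+9) = Beta(22.61, 22.91).
Var = αβ/((α+β)²(α+β+1)) = 22.61·22.91/(45.52²·46.52) = 0.005374.

0.005374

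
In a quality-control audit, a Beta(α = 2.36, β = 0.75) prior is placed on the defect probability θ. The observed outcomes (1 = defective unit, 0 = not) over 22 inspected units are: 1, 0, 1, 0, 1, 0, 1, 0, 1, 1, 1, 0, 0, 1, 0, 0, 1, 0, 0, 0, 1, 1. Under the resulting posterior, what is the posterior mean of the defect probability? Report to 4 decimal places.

The Beta prior is conjugate to a Binomial/Bernoulli likelihood; the update adds successes to α and failures to β.
Posterior: Beta(α+k, β+n−k) = Beta(2.36+11, 0.75+11) = Beta(13.36, 11.75).
Posterior mean = α/(α+β) = 13.36/25.11 = 0.5321.

0.5321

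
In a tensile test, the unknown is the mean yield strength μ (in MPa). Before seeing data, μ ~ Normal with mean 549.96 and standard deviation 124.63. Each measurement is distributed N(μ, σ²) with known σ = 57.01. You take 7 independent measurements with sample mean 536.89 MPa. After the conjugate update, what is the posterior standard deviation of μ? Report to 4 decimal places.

For Normal data with known variance σ², a Normal(μ₀, σ₀²) prior on μ is conjugate. Posterior precision = 1/σ₀² + n/σ²; posterior mean is the precision-weighted average of μ₀ and x̄.
σ₀² = 124.63² = 15532.6369, σ² = 57.01² = 3250.1401; σ² + n·σ₀² = 3250.1401 + 7·15532.6369 = 111978.5984.
Posterior precision = 1/σ₀² + n/σ² = 1/15532.6369 + 7/3250.1401 = (σ² + n·σ₀²)/(σ₀²σ²) = 111978.5984/(15532.6369·3250.1401); posterior variance σₙ² = σ₀²σ²/(σ² + n·σ₀²) = 15532.6369·3250.1401/111978.5984 = 450.829415.
Posterior SD = √σₙ² = √(15532.6369·3250.1401/111978.5984) = 21.2327.

21.2327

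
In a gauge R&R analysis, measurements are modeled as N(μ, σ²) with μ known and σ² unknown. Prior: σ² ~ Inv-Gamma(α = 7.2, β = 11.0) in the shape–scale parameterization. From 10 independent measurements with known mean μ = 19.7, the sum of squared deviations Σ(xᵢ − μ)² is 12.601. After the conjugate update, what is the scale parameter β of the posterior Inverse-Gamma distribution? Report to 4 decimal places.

17.3005

With known mean μ and an Inverse-Gamma(α, β) prior on σ², the Normal likelihood is conjugate: posterior is Inv-Gamma(α + n/2, β + Σ(xᵢ−μ)²/2).
Posterior: Inv-Gamma(7.2 + 10/2, 11.0 + 12.601/2) = Inv-Gamma(12.20, 17.3005).
Posterior β = 17.3005.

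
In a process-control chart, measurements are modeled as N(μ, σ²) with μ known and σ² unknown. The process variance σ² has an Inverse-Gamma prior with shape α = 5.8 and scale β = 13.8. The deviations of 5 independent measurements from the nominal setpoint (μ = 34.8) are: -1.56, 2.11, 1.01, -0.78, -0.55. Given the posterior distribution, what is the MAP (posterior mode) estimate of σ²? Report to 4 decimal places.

With known mean μ and an Inverse-Gamma(α, β) prior on σ², the Normal likelihood is conjugate: posterior is Inv-Gamma(α + n/2, β + Σ(xᵢ−μ)²/2).
Σ(xᵢ−μ)² = (-1.56)² + (2.11)² + (1.01)² + (-0.78)² + (-0.55)² = 8.8167.
Posterior: Inv-Gamma(5.8 + 5/2, 13.8 + 8.8167/2) = Inv-Gamma(8.30, 18.20835).
Mode = β/(α+1) = 18.20835/9.30 = 1.9579.

1.9579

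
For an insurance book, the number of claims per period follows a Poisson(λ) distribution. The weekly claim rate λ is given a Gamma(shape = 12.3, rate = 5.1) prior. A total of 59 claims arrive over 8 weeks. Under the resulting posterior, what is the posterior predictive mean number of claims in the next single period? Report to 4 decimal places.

With a Gamma(shape α, rate β) prior, the Poisson likelihood is conjugate: the posterior is Gamma(α + ΣXᵢ, β + n).
Posterior: Gamma(α+S, β+n) = Gamma(12.3+59, 5.1+8) = Gamma(71.3, 13.1).
The predictive distribution for one future period is NegBinom with mean α/β = 5.4427.

5.4427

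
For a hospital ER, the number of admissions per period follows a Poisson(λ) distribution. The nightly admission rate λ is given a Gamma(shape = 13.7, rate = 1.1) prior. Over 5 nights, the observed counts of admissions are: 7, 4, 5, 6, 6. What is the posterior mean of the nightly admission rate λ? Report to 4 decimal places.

6.8361

With a Gamma(shape α, rate β) prior, the Poisson likelihood is conjugate: the posterior is Gamma(α + ΣXᵢ, β + n).
Sum of counts S = 28 over n = 5 nights.
Posterior: Gamma(α+S, β+n) = Gamma(13.7+28, 1.1+5) = Gamma(41.7, 6.1).
Posterior mean = α/β = 41.7/6.1 = 6.8361.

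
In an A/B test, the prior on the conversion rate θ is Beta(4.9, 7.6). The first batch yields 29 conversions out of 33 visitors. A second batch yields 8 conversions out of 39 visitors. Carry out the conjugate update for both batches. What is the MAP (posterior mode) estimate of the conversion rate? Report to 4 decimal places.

0.4958

The Beta prior is conjugate to a Binomial/Bernoulli likelihood; the update adds successes to α and failures to β.
After batch 1: Beta(4.9+29, 7.6+4) = Beta(33.9, 11.6).
After batch 2: Beta(33.9+8, 11.6+31) = Beta(41.9, 42.6).
Mode of Beta(a,b) for a,b>1 is (a−1)/(a+b−2) = 40.9/82.5 = 0.4958.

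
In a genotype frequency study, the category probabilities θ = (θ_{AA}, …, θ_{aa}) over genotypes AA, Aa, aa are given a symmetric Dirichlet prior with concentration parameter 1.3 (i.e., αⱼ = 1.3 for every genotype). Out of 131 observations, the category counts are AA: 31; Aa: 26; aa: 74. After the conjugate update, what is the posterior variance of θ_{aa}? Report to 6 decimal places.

The Dirichlet prior is conjugate to the Multinomial likelihood: each posterior αⱼ = prior αⱼ + observed count nⱼ.
Posterior concentration: (32.3, 27.3, 75.3), total = 134.9.
Var[θ_j] = α_j(Σα−α_j)/((Σα)²(Σα+1)) = 75.3·59.6/(134.9²·135.9) = 0.001815.

0.001815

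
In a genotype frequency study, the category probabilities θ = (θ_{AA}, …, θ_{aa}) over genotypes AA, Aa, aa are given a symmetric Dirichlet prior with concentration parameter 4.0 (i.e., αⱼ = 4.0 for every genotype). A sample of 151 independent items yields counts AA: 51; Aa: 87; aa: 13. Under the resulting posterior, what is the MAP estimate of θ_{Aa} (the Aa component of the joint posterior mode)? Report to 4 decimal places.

The Dirichlet prior is conjugate to the Multinomial likelihood: each posterior αⱼ = prior αⱼ + observed count nⱼ.
Posterior concentration: (55.0, 91.0, 17.0), total = 163.0.
Joint mode component: (α_{Aa}−1)/(Σα−K) = 90.0/160.0 = 0.5625.

0.5625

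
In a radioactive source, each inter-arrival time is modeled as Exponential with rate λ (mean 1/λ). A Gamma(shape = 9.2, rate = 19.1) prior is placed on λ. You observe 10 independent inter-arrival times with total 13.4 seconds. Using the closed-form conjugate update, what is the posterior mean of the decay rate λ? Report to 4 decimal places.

With a Gamma(shape α, rate β) prior on the exponential rate λ, the posterior after n observations with total T = Σxᵢ is Gamma(α+n, β+T).
Posterior: Gamma(9.2+10, 19.1+13.4) = Gamma(19.2, 32.5).
Posterior mean of λ = α/β = 19.2/32.5 = 0.5908.

0.5908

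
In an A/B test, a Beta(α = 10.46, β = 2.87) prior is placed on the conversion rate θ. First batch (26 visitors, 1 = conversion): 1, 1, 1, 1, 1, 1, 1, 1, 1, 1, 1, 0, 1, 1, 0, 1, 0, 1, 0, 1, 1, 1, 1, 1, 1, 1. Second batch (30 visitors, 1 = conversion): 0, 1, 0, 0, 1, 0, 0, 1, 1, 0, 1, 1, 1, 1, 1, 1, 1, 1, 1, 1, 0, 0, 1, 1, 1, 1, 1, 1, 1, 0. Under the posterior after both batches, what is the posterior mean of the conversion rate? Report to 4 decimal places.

The Beta prior is conjugate to a Binomial/Bernoulli likelihood; the update adds successes to α and failures to β.
After batch 1: Beta(10.46+22, 2.87+4) = Beta(32.46, 6.87).
After batch 2: Beta(32.46+21, 6.87+9) = Beta(53.46, 15.87).
Posterior mean = α/(α+β) = 53.46/69.33 = 0.7711.

0.7711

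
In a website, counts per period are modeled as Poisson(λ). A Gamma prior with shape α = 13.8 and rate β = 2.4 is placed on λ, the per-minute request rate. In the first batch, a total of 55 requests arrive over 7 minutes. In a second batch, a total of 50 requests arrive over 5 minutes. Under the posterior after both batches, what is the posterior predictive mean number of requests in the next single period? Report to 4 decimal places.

With a Gamma(shape α, rate β) prior, the Poisson likelihood is conjugate: the posterior is Gamma(α + ΣXᵢ, β + n).
After batch 1: Gamma(α+S, β+n) = Gamma(13.8+55, 2.4+7) = Gamma(68.8, 9.4).
After batch 2: Gamma(α+S, β+n) = Gamma(68.8+50, 9.4+5) = Gamma(118.8, 14.4).
The predictive distribution for one future period is NegBinom with mean α/β = 8.2500.

8.2500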